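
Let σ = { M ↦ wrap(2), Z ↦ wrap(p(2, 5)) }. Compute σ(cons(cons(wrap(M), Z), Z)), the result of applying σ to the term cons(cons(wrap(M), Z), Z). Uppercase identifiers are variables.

Replace each occurrence of M with wrap(2).
Replace each occurrence of Z with wrap(p(2, 5)).
Result: cons(cons(wrap(wrap(2)), wrap(p(2, 5))), wrap(p(2, 5))).

cons(cons(wrap(wrap(2)), wrap(p(2, 5))), wrap(p(2, 5)))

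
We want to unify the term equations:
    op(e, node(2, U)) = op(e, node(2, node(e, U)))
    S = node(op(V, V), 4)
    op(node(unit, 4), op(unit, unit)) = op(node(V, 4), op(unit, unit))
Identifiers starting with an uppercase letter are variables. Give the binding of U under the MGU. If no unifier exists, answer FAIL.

FAIL

Decompose op/2: e = e,  node(2, U) = node(2, node(e, U)).
Delete trivial equation e = e.
Decompose node/2: 2 = 2,  U = node(e, U).
Delete trivial equation 2 = 2.
Occurs check fails: U occurs in node(e, U); the equation U = node(e, U) has no finite solution.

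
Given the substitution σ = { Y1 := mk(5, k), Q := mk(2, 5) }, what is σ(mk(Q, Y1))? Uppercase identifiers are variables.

Replace each occurrence of Y1 with mk(5, k).
Replace each occurrence of Q with mk(2, 5).
Result: mk(mk(2, 5), mk(5, k)).

mk(mk(2, 5), mk(5, k))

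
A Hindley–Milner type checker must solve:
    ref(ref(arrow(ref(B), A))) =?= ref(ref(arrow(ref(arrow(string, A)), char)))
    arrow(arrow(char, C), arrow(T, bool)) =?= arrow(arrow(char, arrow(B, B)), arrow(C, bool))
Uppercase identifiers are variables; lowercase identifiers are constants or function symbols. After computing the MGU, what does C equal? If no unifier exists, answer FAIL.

Decompose ref/1: ref(arrow(ref(B), A)) =?= ref(arrow(ref(arrow(string, A)), char)).
Decompose ref/1: arrow(ref(B), A) =?= arrow(ref(arrow(string, A)), char).
Decompose arrow/2: ref(B) =?= ref(arrow(string, A)),  A =?= char.
Decompose ref/1: B =?= arrow(string, A).
Bind B := arrow(string, A); substituting into the one remaining equation that mentions B gives: arrow(arrow(char, C), arrow(T, bool)) =?= arrow(arrow(char, arrow(arrow(string, A), arrow(string, A))), arrow(C, bool)).
Bind A := char; substituting into the remaining equation gives: arrow(arrow(char, C), arrow(T, bool)) =?= arrow(arrow(char, arrow(arrow(string, char), arrow(string, char))), arrow(C, bool)). Substituting into the earlier binding gives B := arrow(string, char).
Decompose arrow/2: arrow(char, C) =?= arrow(char, arrow(arrow(string, char), arrow(string, char))),  arrow(T, bool) =?= arrow(C, bool).
Decompose arrow/2: char =?= char,  C =?= arrow(arrow(string, char), arrow(string, char)).
Delete trivial equation char =?= char.
Bind C := arrow(arrow(string, char), arrow(string, char)); substituting into the remaining equation gives: arrow(T, bool) =?= arrow(arrow(arrow(string, char), arrow(string, char)), bool).
Decompose arrow/2: T =?= arrow(arrow(string, char), arrow(string, char)),  bool =?= bool.
Bind T := arrow(arrow(string, char), arrow(string, char)); no other remaining equation mentions T.
Delete trivial equation bool =?= bool.
MGU = { B := arrow(string, char), A := char, C := arrow(arrow(string, char), arrow(string, char)), T := arrow(arrow(string, char), arrow(string, char)) }, so C := arrow(arrow(string, char), arrow(string, char)).

arrow(arrow(string, char), arrow(string, char))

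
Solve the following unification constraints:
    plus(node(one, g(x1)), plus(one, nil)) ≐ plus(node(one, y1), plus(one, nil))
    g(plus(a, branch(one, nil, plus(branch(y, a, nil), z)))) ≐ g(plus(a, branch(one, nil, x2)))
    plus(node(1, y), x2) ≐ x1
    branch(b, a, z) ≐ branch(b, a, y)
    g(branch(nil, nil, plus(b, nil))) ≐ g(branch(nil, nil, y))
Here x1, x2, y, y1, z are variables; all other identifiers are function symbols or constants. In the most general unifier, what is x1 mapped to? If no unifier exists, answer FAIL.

Decompose plus/2: node(one, g(x1)) ≐ node(one, y1),  plus(one, nil) ≐ plus(one, nil).
Decompose node/2: one ≐ one,  g(x1) ≐ y1.
Delete trivial equation one ≐ one.
Bind y1 := g(x1); no other remaining equation mentions y1.
Delete trivial equation plus(one, nil) ≐ plus(one, nil).
Decompose g/1: plus(a, branch(one, nil, plus(branch(y, a, nil), z))) ≐ plus(a, branch(one, nil, x2)).
Decompose plus/2: a ≐ a,  branch(one, nil, plus(branch(y, a, nil), z)) ≐ branch(one, nil, x2).
Delete trivial equation a ≐ a.
Decompose branch/3: one ≐ one,  nil ≐ nil,  plus(branch(y, a, nil), z) ≐ x2.
Delete trivial equation one ≐ one.
Delete trivial equation nil ≐ nil.
Bind x2 := plus(branch(y, a, nil), z); substituting into the one remaining equation that mentions x2 gives: plus(node(1, y), plus(branch(y, a, nil), z)) ≐ x1.
Bind x1 := plus(node(1, y), plus(branch(y, a, nil), z)); no other remaining equation mentions x1. Substituting into the earlier binding gives y1 := g(plus(node(1, y), plus(branch(y, a, nil), z))).
Decompose branch/3: b ≐ b,  a ≐ a,  z ≐ y.
Delete trivial equation b ≐ b.
Delete trivial equation a ≐ a.
Bind z := y; no other remaining equation mentions z. Substituting into the earlier bindings gives y1 := g(plus(node(1, y), plus(branch(y, a, nil), y))), x2 := plus(branch(y, a, nil), y), x1 := plus(node(1, y), plus(branch(y, a, nil), y)).
Decompose g/1: branch(nil, nil, plus(b, nil)) ≐ branch(nil, nil, y).
Decompose branch/3: nil ≐ nil,  nil ≐ nil,  plus(b, nil) ≐ y.
Delete trivial equation nil ≐ nil.
Delete trivial equation nil ≐ nil.
Bind y := plus(b, nil). Substituting into the earlier bindings gives y1 := g(plus(node(1, plus(b, nil)), plus(branch(plus(b, nil), a, nil), plus(b, nil)))), x2 := plus(branch(plus(b, nil), a, nil), plus(b, nil)), x1 := plus(node(1, plus(b, nil)), plus(branch(plus(b, nil), a, nil), plus(b, nil))), z := plus(b, nil).
MGU = { y1 -> g(plus(node(1, plus(b, nil)), plus(branch(plus(b, nil), a, nil), plus(b, nil)))), x2 -> plus(branch(plus(b, nil), a, nil), plus(b, nil)), x1 -> plus(node(1, plus(b, nil)), plus(branch(plus(b, nil), a, nil), plus(b, nil))), z -> plus(b, nil), y -> plus(b, nil) }, so x1 -> plus(node(1, plus(b, nil)), plus(branch(plus(b, nil), a, nil), plus(b, nil))).

plus(node(1, plus(b, nil)), plus(branch(plus(b, nil), a, nil), plus(b, nil)))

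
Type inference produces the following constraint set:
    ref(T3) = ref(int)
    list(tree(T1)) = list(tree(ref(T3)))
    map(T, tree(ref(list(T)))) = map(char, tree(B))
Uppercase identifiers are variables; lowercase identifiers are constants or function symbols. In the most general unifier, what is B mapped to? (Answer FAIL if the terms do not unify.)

Decompose ref/1: T3 = int.
Bind T3 := int; substituting into the one remaining equation that mentions T3 gives: list(tree(T1)) = list(tree(ref(int))).
Decompose list/1: tree(T1) = tree(ref(int)).
Decompose tree/1: T1 = ref(int).
Bind T1 := ref(int); no other remaining equation mentions T1.
Decompose map/2: T = char,  tree(ref(list(T))) = tree(B).
Bind T := char; substituting into the remaining equation gives: tree(ref(list(char))) = tree(B).
Decompose tree/1: ref(list(char)) = B.
Bind B := ref(list(char)).
MGU = { T3 := int, T1 := ref(int), T := char, B := ref(list(char)) }, so B := ref(list(char)).

ref(list(char))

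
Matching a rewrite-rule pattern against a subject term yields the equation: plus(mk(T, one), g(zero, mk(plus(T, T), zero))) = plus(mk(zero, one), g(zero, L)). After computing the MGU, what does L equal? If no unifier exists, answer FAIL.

Decompose plus/2: mk(T, one) = mk(zero, one),  g(zero, mk(plus(T, T), zero)) = g(zero, L).
Decompose mk/2: T = zero,  one = one.
Bind T := zero; substituting into the one remaining equation that mentions T gives: g(zero, mk(plus(zero, zero), zero)) = g(zero, L).
Delete trivial equation one = one.
Decompose g/2: zero = zero,  mk(plus(zero, zero), zero) = L.
Delete trivial equation zero = zero.
Bind L := mk(plus(zero, zero), zero).
MGU = { T := zero, L := mk(plus(zero, zero), zero) }, so L := mk(plus(zero, zero), zero).

mk(plus(zero, zero), zero)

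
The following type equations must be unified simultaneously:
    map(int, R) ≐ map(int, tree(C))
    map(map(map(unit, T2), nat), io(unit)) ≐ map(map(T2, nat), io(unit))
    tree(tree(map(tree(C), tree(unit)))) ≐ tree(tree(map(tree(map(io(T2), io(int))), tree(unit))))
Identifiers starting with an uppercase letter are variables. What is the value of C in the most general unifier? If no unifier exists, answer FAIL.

Decompose map/2: int ≐ int,  R ≐ tree(C).
Delete trivial equation int ≐ int.
Bind R := tree(C); no other remaining equation mentions R.
Decompose map/2: map(map(unit, T2), nat) ≐ map(T2, nat),  io(unit) ≐ io(unit).
Decompose map/2: map(unit, T2) ≐ T2,  nat ≐ nat.
Occurs check fails: T2 occurs in map(unit, T2); the equation T2 ≐ map(unit, T2) has no finite solution.

FAIL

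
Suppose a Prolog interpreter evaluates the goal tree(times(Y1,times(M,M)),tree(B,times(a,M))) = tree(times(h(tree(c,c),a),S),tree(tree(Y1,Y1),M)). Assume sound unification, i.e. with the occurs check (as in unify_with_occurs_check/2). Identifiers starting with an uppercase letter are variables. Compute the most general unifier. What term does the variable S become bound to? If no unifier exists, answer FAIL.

FAIL

Decompose tree/2: times(Y1,times(M,M)) = times(h(tree(c,c),a),S),  tree(B,times(a,M)) = tree(tree(Y1,Y1),M).
Decompose times/2: Y1 = h(tree(c,c),a),  times(M,M) = S.
Bind Y1 := h(tree(c,c),a); substituting into the one remaining equation that mentions Y1 gives: tree(B,times(a,M)) = tree(tree(h(tree(c,c),a),h(tree(c,c),a)),M).
Bind S := times(M,M); no other remaining equation mentions S.
Decompose tree/2: B = tree(h(tree(c,c),a),h(tree(c,c),a)),  times(a,M) = M.
Bind B := tree(h(tree(c,c),a),h(tree(c,c),a)); no other remaining equation mentions B.
Occurs check fails: M occurs in times(a,M); the equation M = times(a,M) has no finite solution.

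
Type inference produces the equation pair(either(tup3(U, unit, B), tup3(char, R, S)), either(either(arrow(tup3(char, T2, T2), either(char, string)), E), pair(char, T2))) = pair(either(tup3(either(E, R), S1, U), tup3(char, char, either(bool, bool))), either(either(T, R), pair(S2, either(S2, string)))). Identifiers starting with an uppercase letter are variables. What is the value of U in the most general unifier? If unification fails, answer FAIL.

Decompose pair/2: either(tup3(U, unit, B), tup3(char, R, S)) = either(tup3(either(E, R), S1, U), tup3(char, char, either(bool, bool))),  either(either(arrow(tup3(char, T2, T2), either(char, string)), E), pair(char, T2)) = either(either(T, R), pair(S2, either(S2, string))).
Decompose either/2: tup3(U, unit, B) = tup3(either(E, R), S1, U),  tup3(char, R, S) = tup3(char, char, either(bool, bool)).
Decompose tup3/3: U = either(E, R),  unit = S1,  B = U.
Bind U := either(E, R); substituting into the one remaining equation that mentions U gives: B = either(E, R).
Bind S1 := unit; no other remaining equation mentions S1.
Bind B := either(E, R); no other remaining equation mentions B.
Decompose tup3/3: char = char,  R = char,  S = either(bool, bool).
Delete trivial equation char = char.
Bind R := char; substituting into the one remaining equation that mentions R gives: either(either(arrow(tup3(char, T2, T2), either(char, string)), E), pair(char, T2)) = either(either(T, char), pair(S2, either(S2, string))). Substituting into the earlier bindings gives U := either(E, char), B := either(E, char).
Bind S := either(bool, bool); no other remaining equation mentions S.
Decompose either/2: either(arrow(tup3(char, T2, T2), either(char, string)), E) = either(T, char),  pair(char, T2) = pair(S2, either(S2, string)).
Decompose either/2: arrow(tup3(char, T2, T2), either(char, string)) = T,  E = char.
Bind T := arrow(tup3(char, T2, T2), either(char, string)); no other remaining equation mentions T.
Bind E := char; no other remaining equation mentions E. Substituting into the earlier bindings gives U := either(char, char), B := either(char, char).
Decompose pair/2: char = S2,  T2 = either(S2, string).
Bind S2 := char; substituting into the remaining equation gives: T2 = either(char, string).
Bind T2 := either(char, string). Substituting into the earlier binding gives T := arrow(tup3(char, either(char, string), either(char, string)), either(char, string)).
MGU = { U := either(char, char), S1 := unit, B := either(char, char), R := char, S := either(bool, bool), T := arrow(tup3(char, either(char, string), either(char, string)), either(char, string)), E := char, S2 := char, T2 := either(char, string) }, so U := either(char, char).

either(char, char)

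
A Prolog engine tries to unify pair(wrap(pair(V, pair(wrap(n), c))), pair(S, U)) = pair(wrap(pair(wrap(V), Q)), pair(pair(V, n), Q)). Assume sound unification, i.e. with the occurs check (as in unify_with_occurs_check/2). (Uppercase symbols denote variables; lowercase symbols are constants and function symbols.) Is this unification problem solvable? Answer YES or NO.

Decompose pair/2: wrap(pair(V, pair(wrap(n), c))) = wrap(pair(wrap(V), Q)),  pair(S, U) = pair(pair(V, n), Q).
Decompose wrap/1: pair(V, pair(wrap(n), c)) = pair(wrap(V), Q).
Decompose pair/2: V = wrap(V),  pair(wrap(n), c) = Q.
Occurs check fails: V occurs in wrap(V); the equation V = wrap(V) has no finite solution.

NO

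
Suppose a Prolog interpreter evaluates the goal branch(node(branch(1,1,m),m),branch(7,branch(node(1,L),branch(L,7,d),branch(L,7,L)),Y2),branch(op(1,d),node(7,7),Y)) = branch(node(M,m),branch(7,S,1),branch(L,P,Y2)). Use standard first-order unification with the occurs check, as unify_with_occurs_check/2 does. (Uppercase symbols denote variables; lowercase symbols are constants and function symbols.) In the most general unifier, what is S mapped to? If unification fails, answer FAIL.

branch(node(1,op(1,d)),branch(op(1,d),7,d),branch(op(1,d),7,op(1,d)))

Decompose branch/3: node(branch(1,1,m),m) = node(M,m),  branch(7,branch(node(1,L),branch(L,7,d),branch(L,7,L)),Y2) = branch(7,S,1),  branch(op(1,d),node(7,7),Y) = branch(L,P,Y2).
Decompose node/2: branch(1,1,m) = M,  m = m.
Bind M := branch(1,1,m); no other remaining equation mentions M.
Delete trivial equation m = m.
Decompose branch/3: 7 = 7,  branch(node(1,L),branch(L,7,d),branch(L,7,L)) = S,  Y2 = 1.
Delete trivial equation 7 = 7.
Bind S := branch(node(1,L),branch(L,7,d),branch(L,7,L)); no other remaining equation mentions S.
Bind Y2 := 1; substituting into the remaining equation gives: branch(op(1,d),node(7,7),Y) = branch(L,P,1).
Decompose branch/3: op(1,d) = L,  node(7,7) = P,  Y = 1.
Bind L := op(1,d); no other remaining equation mentions L. Substituting into the earlier binding gives S := branch(node(1,op(1,d)),branch(op(1,d),7,d),branch(op(1,d),7,op(1,d))).
Bind P := node(7,7); no other remaining equation mentions P.
Bind Y := 1.
MGU = { M -> branch(1,1,m), S -> branch(node(1,op(1,d)),branch(op(1,d),7,d),branch(op(1,d),7,op(1,d))), Y2 -> 1, L -> op(1,d), P -> node(7,7), Y -> 1 }, so S -> branch(node(1,op(1,d)),branch(op(1,d),7,d),branch(op(1,d),7,op(1,d))).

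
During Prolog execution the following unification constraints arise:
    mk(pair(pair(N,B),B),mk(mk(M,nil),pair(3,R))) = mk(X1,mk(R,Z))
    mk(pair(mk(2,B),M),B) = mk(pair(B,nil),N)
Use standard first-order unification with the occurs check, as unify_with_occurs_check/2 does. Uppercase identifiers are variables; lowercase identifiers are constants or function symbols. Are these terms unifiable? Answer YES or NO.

Decompose mk/2: pair(pair(N,B),B) = X1,  mk(mk(M,nil),pair(3,R)) = mk(R,Z).
Bind X1 := pair(pair(N,B),B); no other remaining equation mentions X1.
Decompose mk/2: mk(M,nil) = R,  pair(3,R) = Z.
Bind R := mk(M,nil); substituting into the one remaining equation that mentions R gives: pair(3,mk(M,nil)) = Z.
Bind Z := pair(3,mk(M,nil)); no other remaining equation mentions Z.
Decompose mk/2: pair(mk(2,B),M) = pair(B,nil),  B = N.
Decompose pair/2: mk(2,B) = B,  M = nil.
Occurs check fails: B occurs in mk(2,B); the equation B = mk(2,B) has no finite solution.

NO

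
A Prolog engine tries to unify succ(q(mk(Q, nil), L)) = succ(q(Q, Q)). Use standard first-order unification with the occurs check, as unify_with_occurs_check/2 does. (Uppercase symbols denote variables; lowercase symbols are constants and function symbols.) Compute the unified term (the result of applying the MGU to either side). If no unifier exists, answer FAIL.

Decompose succ/1: q(mk(Q, nil), L) = q(Q, Q).
Decompose q/2: mk(Q, nil) = Q,  L = Q.
Occurs check fails: Q occurs in mk(Q, nil); the equation Q = mk(Q, nil) has no finite solution.

FAIL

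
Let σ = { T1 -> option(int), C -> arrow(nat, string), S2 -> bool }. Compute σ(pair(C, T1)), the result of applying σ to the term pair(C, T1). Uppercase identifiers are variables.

Replace each occurrence of T1 with option(int).
Replace each occurrence of C with arrow(nat, string).
Result: pair(arrow(nat, string), option(int)).

pair(arrow(nat, string), option(int))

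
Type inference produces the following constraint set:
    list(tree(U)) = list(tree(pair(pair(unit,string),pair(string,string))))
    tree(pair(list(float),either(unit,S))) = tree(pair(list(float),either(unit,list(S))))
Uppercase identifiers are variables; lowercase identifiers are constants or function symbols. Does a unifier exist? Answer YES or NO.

NO

Decompose list/1: tree(U) = tree(pair(pair(unit,string),pair(string,string))).
Decompose tree/1: U = pair(pair(unit,string),pair(string,string)).
Bind U := pair(pair(unit,string),pair(string,string)); no other remaining equation mentions U.
Decompose tree/1: pair(list(float),either(unit,S)) = pair(list(float),either(unit,list(S))).
Decompose pair/2: list(float) = list(float),  either(unit,S) = either(unit,list(S)).
Delete trivial equation list(float) = list(float).
Decompose either/2: unit = unit,  S = list(S).
Delete trivial equation unit = unit.
Occurs check fails: S occurs in list(S); the equation S = list(S) has no finite solution.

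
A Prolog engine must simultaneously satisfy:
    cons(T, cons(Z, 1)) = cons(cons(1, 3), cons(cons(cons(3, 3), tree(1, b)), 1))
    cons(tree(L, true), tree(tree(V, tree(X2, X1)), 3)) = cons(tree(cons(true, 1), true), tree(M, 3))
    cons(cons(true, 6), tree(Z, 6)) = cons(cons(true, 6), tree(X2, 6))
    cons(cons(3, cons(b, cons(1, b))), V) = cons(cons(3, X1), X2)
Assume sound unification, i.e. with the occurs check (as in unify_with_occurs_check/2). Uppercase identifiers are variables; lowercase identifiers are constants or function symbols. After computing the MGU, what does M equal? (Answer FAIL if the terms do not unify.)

tree(cons(cons(3, 3), tree(1, b)), tree(cons(cons(3, 3), tree(1, b)), cons(b, cons(1, b))))

Decompose cons/2: T = cons(1, 3),  cons(Z, 1) = cons(cons(cons(3, 3), tree(1, b)), 1).
Bind T := cons(1, 3); no other remaining equation mentions T.
Decompose cons/2: Z = cons(cons(3, 3), tree(1, b)),  1 = 1.
Bind Z := cons(cons(3, 3), tree(1, b)); substituting into the one remaining equation that mentions Z gives: cons(cons(true, 6), tree(cons(cons(3, 3), tree(1, b)), 6)) = cons(cons(true, 6), tree(X2, 6)).
Delete trivial equation 1 = 1.
Decompose cons/2: tree(L, true) = tree(cons(true, 1), true),  tree(tree(V, tree(X2, X1)), 3) = tree(M, 3).
Decompose tree/2: L = cons(true, 1),  true = true.
Bind L := cons(true, 1); no other remaining equation mentions L.
Delete trivial equation true = true.
Decompose tree/2: tree(V, tree(X2, X1)) = M,  3 = 3.
Bind M := tree(V, tree(X2, X1)); no other remaining equation mentions M.
Delete trivial equation 3 = 3.
Decompose cons/2: cons(true, 6) = cons(true, 6),  tree(cons(cons(3, 3), tree(1, b)), 6) = tree(X2, 6).
Delete trivial equation cons(true, 6) = cons(true, 6).
Decompose tree/2: cons(cons(3, 3), tree(1, b)) = X2,  6 = 6.
Bind X2 := cons(cons(3, 3), tree(1, b)); substituting into the one remaining equation that mentions X2 gives: cons(cons(3, cons(b, cons(1, b))), V) = cons(cons(3, X1), cons(cons(3, 3), tree(1, b))). Substituting into the earlier binding gives M := tree(V, tree(cons(cons(3, 3), tree(1, b)), X1)).
Delete trivial equation 6 = 6.
Decompose cons/2: cons(3, cons(b, cons(1, b))) = cons(3, X1),  V = cons(cons(3, 3), tree(1, b)).
Decompose cons/2: 3 = 3,  cons(b, cons(1, b)) = X1.
Delete trivial equation 3 = 3.
Bind X1 := cons(b, cons(1, b)); no other remaining equation mentions X1. Substituting into the earlier binding gives M := tree(V, tree(cons(cons(3, 3), tree(1, b)), cons(b, cons(1, b)))).
Bind V := cons(cons(3, 3), tree(1, b)). Substituting into the earlier binding gives M := tree(cons(cons(3, 3), tree(1, b)), tree(cons(cons(3, 3), tree(1, b)), cons(b, cons(1, b)))).
MGU = { T = cons(1, 3), Z = cons(cons(3, 3), tree(1, b)), L = cons(true, 1), M = tree(cons(cons(3, 3), tree(1, b)), tree(cons(cons(3, 3), tree(1, b)), cons(b, cons(1, b)))), X2 = cons(cons(3, 3), tree(1, b)), X1 = cons(b, cons(1, b)), V = cons(cons(3, 3), tree(1, b)) }, so M = tree(cons(cons(3, 3), tree(1, b)), tree(cons(cons(3, 3), tree(1, b)), cons(b, cons(1, b)))).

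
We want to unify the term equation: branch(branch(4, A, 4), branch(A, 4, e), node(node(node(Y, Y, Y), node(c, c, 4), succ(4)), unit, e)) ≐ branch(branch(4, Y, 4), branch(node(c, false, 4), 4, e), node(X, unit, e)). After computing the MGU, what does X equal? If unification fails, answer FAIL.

Decompose branch/3: branch(4, A, 4) ≐ branch(4, Y, 4),  branch(A, 4, e) ≐ branch(node(c, false, 4), 4, e),  node(node(node(Y, Y, Y), node(c, c, 4), succ(4)), unit, e) ≐ node(X, unit, e).
Decompose branch/3: 4 ≐ 4,  A ≐ Y,  4 ≐ 4.
Delete trivial equation 4 ≐ 4.
Bind A := Y; substituting into the one remaining equation that mentions A gives: branch(Y, 4, e) ≐ branch(node(c, false, 4), 4, e).
Delete trivial equation 4 ≐ 4.
Decompose branch/3: Y ≐ node(c, false, 4),  4 ≐ 4,  e ≐ e.
Bind Y := node(c, false, 4); substituting into the one remaining equation that mentions Y gives: node(node(node(node(c, false, 4), node(c, false, 4), node(c, false, 4)), node(c, c, 4), succ(4)), unit, e) ≐ node(X, unit, e). Substituting into the earlier binding gives A := node(c, false, 4).
Delete trivial equation 4 ≐ 4.
Delete trivial equation e ≐ e.
Decompose node/3: node(node(node(c, false, 4), node(c, false, 4), node(c, false, 4)), node(c, c, 4), succ(4)) ≐ X,  unit ≐ unit,  e ≐ e.
Bind X := node(node(node(c, false, 4), node(c, false, 4), node(c, false, 4)), node(c, c, 4), succ(4)); no other remaining equation mentions X.
Delete trivial equation unit ≐ unit.
Delete trivial equation e ≐ e.
MGU = { A -> node(c, false, 4), Y -> node(c, false, 4), X -> node(node(node(c, false, 4), node(c, false, 4), node(c, false, 4)), node(c, c, 4), succ(4)) }, so X -> node(node(node(c, false, 4), node(c, false, 4), node(c, false, 4)), node(c, c, 4), succ(4)).

node(node(node(c, false, 4), node(c, false, 4), node(c, false, 4)), node(c, c, 4), succ(4))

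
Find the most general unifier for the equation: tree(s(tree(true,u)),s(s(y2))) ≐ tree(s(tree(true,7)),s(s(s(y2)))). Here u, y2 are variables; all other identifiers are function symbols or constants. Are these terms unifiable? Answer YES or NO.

NO

Decompose tree/2: s(tree(true,u)) ≐ s(tree(true,7)),  s(s(y2)) ≐ s(s(s(y2))).
Decompose s/1: tree(true,u) ≐ tree(true,7).
Decompose tree/2: true ≐ true,  u ≐ 7.
Delete trivial equation true ≐ true.
Bind u := 7; no other remaining equation mentions u.
Decompose s/1: s(y2) ≐ s(s(y2)).
Decompose s/1: y2 ≐ s(y2).
Occurs check fails: y2 occurs in s(y2); the equation y2 ≐ s(y2) has no finite solution.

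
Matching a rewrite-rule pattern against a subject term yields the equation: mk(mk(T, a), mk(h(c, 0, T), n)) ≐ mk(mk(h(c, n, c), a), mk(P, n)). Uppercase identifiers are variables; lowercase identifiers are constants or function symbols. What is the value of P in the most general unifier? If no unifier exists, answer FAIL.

h(c, 0, h(c, n, c))

Decompose mk/2: mk(T, a) ≐ mk(h(c, n, c), a),  mk(h(c, 0, T), n) ≐ mk(P, n).
Decompose mk/2: T ≐ h(c, n, c),  a ≐ a.
Bind T := h(c, n, c); substituting into the one remaining equation that mentions T gives: mk(h(c, 0, h(c, n, c)), n) ≐ mk(P, n).
Delete trivial equation a ≐ a.
Decompose mk/2: h(c, 0, h(c, n, c)) ≐ P,  n ≐ n.
Bind P := h(c, 0, h(c, n, c)); no other remaining equation mentions P.
Delete trivial equation n ≐ n.
MGU = { T := h(c, n, c), P := h(c, 0, h(c, n, c)) }, so P := h(c, 0, h(c, n, c)).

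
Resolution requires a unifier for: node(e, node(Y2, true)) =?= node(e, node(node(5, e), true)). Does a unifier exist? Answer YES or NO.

Decompose node/2: e =?= e,  node(Y2, true) =?= node(node(5, e), true).
Delete trivial equation e =?= e.
Decompose node/2: Y2 =?= node(5, e),  true =?= true.
Bind Y2 := node(5, e); no other remaining equation mentions Y2.
Delete trivial equation true =?= true.
No equations remain and no clash or occurs-check failure arose, so a unifier exists.

YES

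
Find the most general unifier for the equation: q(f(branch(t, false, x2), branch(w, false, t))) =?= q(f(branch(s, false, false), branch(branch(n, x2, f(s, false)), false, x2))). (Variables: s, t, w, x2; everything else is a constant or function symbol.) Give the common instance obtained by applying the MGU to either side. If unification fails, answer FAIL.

q(f(branch(false, false, false), branch(branch(n, false, f(false, false)), false, false)))

Decompose q/1: f(branch(t, false, x2), branch(w, false, t)) =?= f(branch(s, false, false), branch(branch(n, x2, f(s, false)), false, x2)).
Decompose f/2: branch(t, false, x2) =?= branch(s, false, false),  branch(w, false, t) =?= branch(branch(n, x2, f(s, false)), false, x2).
Decompose branch/3: t =?= s,  false =?= false,  x2 =?= false.
Bind t := s; substituting into the one remaining equation that mentions t gives: branch(w, false, s) =?= branch(branch(n, x2, f(s, false)), false, x2).
Delete trivial equation false =?= false.
Bind x2 := false; substituting into the remaining equation gives: branch(w, false, s) =?= branch(branch(n, false, f(s, false)), false, false).
Decompose branch/3: w =?= branch(n, false, f(s, false)),  false =?= false,  s =?= false.
Bind w := branch(n, false, f(s, false)); no other remaining equation mentions w.
Delete trivial equation false =?= false.
Bind s := false. Substituting into the earlier bindings gives t := false, w := branch(n, false, f(false, false)).
Applying the MGU to either side gives q(f(branch(false, false, false), branch(branch(n, false, f(false, false)), false, false))).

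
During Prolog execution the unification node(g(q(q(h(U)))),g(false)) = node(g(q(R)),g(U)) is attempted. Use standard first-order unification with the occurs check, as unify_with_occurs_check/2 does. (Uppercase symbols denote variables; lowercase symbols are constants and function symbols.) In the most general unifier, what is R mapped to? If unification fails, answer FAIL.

q(h(false))

Decompose node/2: g(q(q(h(U)))) = g(q(R)),  g(false) = g(U).
Decompose g/1: q(q(h(U))) = q(R).
Decompose q/1: q(h(U)) = R.
Bind R := q(h(U)); no other remaining equation mentions R.
Decompose g/1: false = U.
Bind U := false. Substituting into the earlier binding gives R := q(h(false)).
MGU = { R = q(h(false)), U = false }, so R = q(h(false)).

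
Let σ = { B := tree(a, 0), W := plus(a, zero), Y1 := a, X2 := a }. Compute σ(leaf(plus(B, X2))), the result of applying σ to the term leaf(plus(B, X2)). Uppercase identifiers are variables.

Replace each occurrence of B with tree(a, 0).
Replace each occurrence of X2 with a.
Result: leaf(plus(tree(a, 0), a)).

leaf(plus(tree(a, 0), a))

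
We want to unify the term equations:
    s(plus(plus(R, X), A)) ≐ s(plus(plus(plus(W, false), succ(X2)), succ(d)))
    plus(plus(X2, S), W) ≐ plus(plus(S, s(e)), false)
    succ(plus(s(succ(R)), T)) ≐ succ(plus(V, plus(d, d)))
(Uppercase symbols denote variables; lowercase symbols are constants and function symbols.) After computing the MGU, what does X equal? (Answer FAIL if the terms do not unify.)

Decompose s/1: plus(plus(R, X), A) ≐ plus(plus(plus(W, false), succ(X2)), succ(d)).
Decompose plus/2: plus(R, X) ≐ plus(plus(W, false), succ(X2)),  A ≐ succ(d).
Decompose plus/2: R ≐ plus(W, false),  X ≐ succ(X2).
Bind R := plus(W, false); substituting into the one remaining equation that mentions R gives: succ(plus(s(succ(plus(W, false))), T)) ≐ succ(plus(V, plus(d, d))).
Bind X := succ(X2); no other remaining equation mentions X.
Bind A := succ(d); no other remaining equation mentions A.
Decompose plus/2: plus(X2, S) ≐ plus(S, s(e)),  W ≐ false.
Decompose plus/2: X2 ≐ S,  S ≐ s(e).
Bind X2 := S; no other remaining equation mentions X2. Substituting into the earlier binding gives X := succ(S).
Bind S := s(e); no other remaining equation mentions S. Substituting into the earlier bindings gives X := succ(s(e)), X2 := s(e).
Bind W := false; substituting into the remaining equation gives: succ(plus(s(succ(plus(false, false))), T)) ≐ succ(plus(V, plus(d, d))). Substituting into the earlier binding gives R := plus(false, false).
Decompose succ/1: plus(s(succ(plus(false, false))), T) ≐ plus(V, plus(d, d)).
Decompose plus/2: s(succ(plus(false, false))) ≐ V,  T ≐ plus(d, d).
Bind V := s(succ(plus(false, false))); no other remaining equation mentions V.
Bind T := plus(d, d).
MGU = { R := plus(false, false), X := succ(s(e)), A := succ(d), X2 := s(e), S := s(e), W := false, V := s(succ(plus(false, false))), T := plus(d, d) }, so X := succ(s(e)).

succ(s(e))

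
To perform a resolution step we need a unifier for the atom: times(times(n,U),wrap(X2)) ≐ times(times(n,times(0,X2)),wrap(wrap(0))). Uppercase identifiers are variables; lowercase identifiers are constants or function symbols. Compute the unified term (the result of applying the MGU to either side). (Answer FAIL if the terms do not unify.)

Decompose times/2: times(n,U) ≐ times(n,times(0,X2)),  wrap(X2) ≐ wrap(wrap(0)).
Decompose times/2: n ≐ n,  U ≐ times(0,X2).
Delete trivial equation n ≐ n.
Bind U := times(0,X2); no other remaining equation mentions U.
Decompose wrap/1: X2 ≐ wrap(0).
Bind X2 := wrap(0). Substituting into the earlier binding gives U := times(0,wrap(0)).
Applying the MGU to either side gives times(times(n,times(0,wrap(0))),wrap(wrap(0))).

times(times(n,times(0,wrap(0))),wrap(wrap(0)))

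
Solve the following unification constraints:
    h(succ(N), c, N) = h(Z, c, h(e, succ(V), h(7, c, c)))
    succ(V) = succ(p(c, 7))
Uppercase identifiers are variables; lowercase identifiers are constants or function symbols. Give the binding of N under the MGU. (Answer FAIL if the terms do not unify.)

Decompose h/3: succ(N) = Z,  c = c,  N = h(e, succ(V), h(7, c, c)).
Bind Z := succ(N); no other remaining equation mentions Z.
Delete trivial equation c = c.
Bind N := h(e, succ(V), h(7, c, c)); no other remaining equation mentions N. Substituting into the earlier binding gives Z := succ(h(e, succ(V), h(7, c, c))).
Decompose succ/1: V = p(c, 7).
Bind V := p(c, 7). Substituting into the earlier bindings gives Z := succ(h(e, succ(p(c, 7)), h(7, c, c))), N := h(e, succ(p(c, 7)), h(7, c, c)).
MGU = { Z ↦ succ(h(e, succ(p(c, 7)), h(7, c, c))), N ↦ h(e, succ(p(c, 7)), h(7, c, c)), V ↦ p(c, 7) }, so N ↦ h(e, succ(p(c, 7)), h(7, c, c)).

h(e, succ(p(c, 7)), h(7, c, c))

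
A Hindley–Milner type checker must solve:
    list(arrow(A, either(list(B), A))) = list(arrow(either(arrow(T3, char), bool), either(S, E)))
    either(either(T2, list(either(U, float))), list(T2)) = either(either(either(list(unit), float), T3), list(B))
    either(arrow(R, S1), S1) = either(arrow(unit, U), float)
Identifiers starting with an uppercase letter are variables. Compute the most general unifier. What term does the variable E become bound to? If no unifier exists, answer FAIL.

Decompose list/1: arrow(A, either(list(B), A)) = arrow(either(arrow(T3, char), bool), either(S, E)).
Decompose arrow/2: A = either(arrow(T3, char), bool),  either(list(B), A) = either(S, E).
Bind A := either(arrow(T3, char), bool); substituting into the one remaining equation that mentions A gives: either(list(B), either(arrow(T3, char), bool)) = either(S, E).
Decompose either/2: list(B) = S,  either(arrow(T3, char), bool) = E.
Bind S := list(B); no other remaining equation mentions S.
Bind E := either(arrow(T3, char), bool); no other remaining equation mentions E.
Decompose either/2: either(T2, list(either(U, float))) = either(either(list(unit), float), T3),  list(T2) = list(B).
Decompose either/2: T2 = either(list(unit), float),  list(either(U, float)) = T3.
Bind T2 := either(list(unit), float); substituting into the one remaining equation that mentions T2 gives: list(either(list(unit), float)) = list(B).
Bind T3 := list(either(U, float)); no other remaining equation mentions T3. Substituting into the earlier bindings gives A := either(arrow(list(either(U, float)), char), bool), E := either(arrow(list(either(U, float)), char), bool).
Decompose list/1: either(list(unit), float) = B.
Bind B := either(list(unit), float); no other remaining equation mentions B. Substituting into the earlier binding gives S := list(either(list(unit), float)).
Decompose either/2: arrow(R, S1) = arrow(unit, U),  S1 = float.
Decompose arrow/2: R = unit,  S1 = U.
Bind R := unit; no other remaining equation mentions R.
Bind S1 := U; substituting into the remaining equation gives: U = float.
Bind U := float. Substituting into the earlier bindings gives A := either(arrow(list(either(float, float)), char), bool), E := either(arrow(list(either(float, float)), char), bool), T3 := list(either(float, float)), S1 := float.
MGU = { A -> either(arrow(list(either(float, float)), char), bool), S -> list(either(list(unit), float)), E -> either(arrow(list(either(float, float)), char), bool), T2 -> either(list(unit), float), T3 -> list(either(float, float)), B -> either(list(unit), float), R -> unit, S1 -> float, U -> float }, so E -> either(arrow(list(either(float, float)), char), bool).

either(arrow(list(either(float, float)), char), bool)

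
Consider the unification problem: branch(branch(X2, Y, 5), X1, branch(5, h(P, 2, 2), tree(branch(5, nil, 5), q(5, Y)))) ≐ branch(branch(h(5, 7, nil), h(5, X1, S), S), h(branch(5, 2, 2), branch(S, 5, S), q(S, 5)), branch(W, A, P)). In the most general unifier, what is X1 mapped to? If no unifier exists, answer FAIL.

Decompose branch/3: branch(X2, Y, 5) ≐ branch(h(5, 7, nil), h(5, X1, S), S),  X1 ≐ h(branch(5, 2, 2), branch(S, 5, S), q(S, 5)),  branch(5, h(P, 2, 2), tree(branch(5, nil, 5), q(5, Y))) ≐ branch(W, A, P).
Decompose branch/3: X2 ≐ h(5, 7, nil),  Y ≐ h(5, X1, S),  5 ≐ S.
Bind X2 := h(5, 7, nil); no other remaining equation mentions X2.
Bind Y := h(5, X1, S); substituting into the one remaining equation that mentions Y gives: branch(5, h(P, 2, 2), tree(branch(5, nil, 5), q(5, h(5, X1, S)))) ≐ branch(W, A, P).
Bind S := 5; substituting into the remaining equations gives: X1 ≐ h(branch(5, 2, 2), branch(5, 5, 5), q(5, 5)),  branch(5, h(P, 2, 2), tree(branch(5, nil, 5), q(5, h(5, X1, 5)))) ≐ branch(W, A, P). Substituting into the earlier binding gives Y := h(5, X1, 5).
Bind X1 := h(branch(5, 2, 2), branch(5, 5, 5), q(5, 5)); substituting into the remaining equation gives: branch(5, h(P, 2, 2), tree(branch(5, nil, 5), q(5, h(5, h(branch(5, 2, 2), branch(5, 5, 5), q(5, 5)), 5)))) ≐ branch(W, A, P). Substituting into the earlier binding gives Y := h(5, h(branch(5, 2, 2), branch(5, 5, 5), q(5, 5)), 5).
Decompose branch/3: 5 ≐ W,  h(P, 2, 2) ≐ A,  tree(branch(5, nil, 5), q(5, h(5, h(branch(5, 2, 2), branch(5, 5, 5), q(5, 5)), 5))) ≐ P.
Bind W := 5; no other remaining equation mentions W.
Bind A := h(P, 2, 2); no other remaining equation mentions A.
Bind P := tree(branch(5, nil, 5), q(5, h(5, h(branch(5, 2, 2), branch(5, 5, 5), q(5, 5)), 5))). Substituting into the earlier binding gives A := h(tree(branch(5, nil, 5), q(5, h(5, h(branch(5, 2, 2), branch(5, 5, 5), q(5, 5)), 5))), 2, 2).
MGU = { X2 := h(5, 7, nil), Y := h(5, h(branch(5, 2, 2), branch(5, 5, 5), q(5, 5)), 5), S := 5, X1 := h(branch(5, 2, 2), branch(5, 5, 5), q(5, 5)), W := 5, A := h(tree(branch(5, nil, 5), q(5, h(5, h(branch(5, 2, 2), branch(5, 5, 5), q(5, 5)), 5))), 2, 2), P := tree(branch(5, nil, 5), q(5, h(5, h(branch(5, 2, 2), branch(5, 5, 5), q(5, 5)), 5))) }, so X1 := h(branch(5, 2, 2), branch(5, 5, 5), q(5, 5)).

h(branch(5, 2, 2), branch(5, 5, 5), q(5, 5))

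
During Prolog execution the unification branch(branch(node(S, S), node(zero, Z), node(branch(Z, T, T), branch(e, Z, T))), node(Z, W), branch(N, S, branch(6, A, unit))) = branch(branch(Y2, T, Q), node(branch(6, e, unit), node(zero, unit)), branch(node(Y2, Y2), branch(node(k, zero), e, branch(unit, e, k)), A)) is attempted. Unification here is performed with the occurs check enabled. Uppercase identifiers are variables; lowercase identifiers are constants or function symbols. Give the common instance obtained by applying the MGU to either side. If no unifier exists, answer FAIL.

FAIL

Decompose branch/3: branch(node(S, S), node(zero, Z), node(branch(Z, T, T), branch(e, Z, T))) = branch(Y2, T, Q),  node(Z, W) = node(branch(6, e, unit), node(zero, unit)),  branch(N, S, branch(6, A, unit)) = branch(node(Y2, Y2), branch(node(k, zero), e, branch(unit, e, k)), A).
Decompose branch/3: node(S, S) = Y2,  node(zero, Z) = T,  node(branch(Z, T, T), branch(e, Z, T)) = Q.
Bind Y2 := node(S, S); substituting into the one remaining equation that mentions Y2 gives: branch(N, S, branch(6, A, unit)) = branch(node(node(S, S), node(S, S)), branch(node(k, zero), e, branch(unit, e, k)), A).
Bind T := node(zero, Z); substituting into the one remaining equation that mentions T gives: node(branch(Z, node(zero, Z), node(zero, Z)), branch(e, Z, node(zero, Z))) = Q.
Bind Q := node(branch(Z, node(zero, Z), node(zero, Z)), branch(e, Z, node(zero, Z))); no other remaining equation mentions Q.
Decompose node/2: Z = branch(6, e, unit),  W = node(zero, unit).
Bind Z := branch(6, e, unit); no other remaining equation mentions Z. Substituting into the earlier bindings gives T := node(zero, branch(6, e, unit)), Q := node(branch(branch(6, e, unit), node(zero, branch(6, e, unit)), node(zero, branch(6, e, unit))), branch(e, branch(6, e, unit), node(zero, branch(6, e, unit)))).
Bind W := node(zero, unit); no other remaining equation mentions W.
Decompose branch/3: N = node(node(S, S), node(S, S)),  S = branch(node(k, zero), e, branch(unit, e, k)),  branch(6, A, unit) = A.
Bind N := node(node(S, S), node(S, S)); no other remaining equation mentions N.
Bind S := branch(node(k, zero), e, branch(unit, e, k)); no other remaining equation mentions S. Substituting into the earlier bindings gives Y2 := node(branch(node(k, zero), e, branch(unit, e, k)), branch(node(k, zero), e, branch(unit, e, k))), N := node(node(branch(node(k, zero), e, branch(unit, e, k)), branch(node(k, zero), e, branch(unit, e, k))), node(branch(node(k, zero), e, branch(unit, e, k)), branch(node(k, zero), e, branch(unit, e, k)))).
Occurs check fails: A occurs in branch(6, A, unit); the equation A = branch(6, A, unit) has no finite solution.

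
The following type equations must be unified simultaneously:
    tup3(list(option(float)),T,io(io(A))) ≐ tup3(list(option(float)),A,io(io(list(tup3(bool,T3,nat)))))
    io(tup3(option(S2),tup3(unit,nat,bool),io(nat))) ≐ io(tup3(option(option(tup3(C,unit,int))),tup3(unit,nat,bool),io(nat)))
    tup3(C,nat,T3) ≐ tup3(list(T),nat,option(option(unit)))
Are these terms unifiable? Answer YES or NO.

Decompose tup3/3: list(option(float)) ≐ list(option(float)),  T ≐ A,  io(io(A)) ≐ io(io(list(tup3(bool,T3,nat)))).
Delete trivial equation list(option(float)) ≐ list(option(float)).
Bind T := A; substituting into the one remaining equation that mentions T gives: tup3(C,nat,T3) ≐ tup3(list(A),nat,option(option(unit))).
Decompose io/1: io(A) ≐ io(list(tup3(bool,T3,nat))).
Decompose io/1: A ≐ list(tup3(bool,T3,nat)).
Bind A := list(tup3(bool,T3,nat)); substituting into the one remaining equation that mentions A gives: tup3(C,nat,T3) ≐ tup3(list(list(tup3(bool,T3,nat))),nat,option(option(unit))). Substituting into the earlier binding gives T := list(tup3(bool,T3,nat)).
Decompose io/1: tup3(option(S2),tup3(unit,nat,bool),io(nat)) ≐ tup3(option(option(tup3(C,unit,int))),tup3(unit,nat,bool),io(nat)).
Decompose tup3/3: option(S2) ≐ option(option(tup3(C,unit,int))),  tup3(unit,nat,bool) ≐ tup3(unit,nat,bool),  io(nat) ≐ io(nat).
Decompose option/1: S2 ≐ option(tup3(C,unit,int)).
Bind S2 := option(tup3(C,unit,int)); no other remaining equation mentions S2.
Delete trivial equation tup3(unit,nat,bool) ≐ tup3(unit,nat,bool).
Delete trivial equation io(nat) ≐ io(nat).
Decompose tup3/3: C ≐ list(list(tup3(bool,T3,nat))),  nat ≐ nat,  T3 ≐ option(option(unit)).
Bind C := list(list(tup3(bool,T3,nat))); no other remaining equation mentions C. Substituting into the earlier binding gives S2 := option(tup3(list(list(tup3(bool,T3,nat))),unit,int)).
Delete trivial equation nat ≐ nat.
Bind T3 := option(option(unit)). Substituting into the earlier bindings gives T := list(tup3(bool,option(option(unit)),nat)), A := list(tup3(bool,option(option(unit)),nat)), S2 := option(tup3(list(list(tup3(bool,option(option(unit)),nat))),unit,int)), C := list(list(tup3(bool,option(option(unit)),nat))).
No equations remain and no clash or occurs-check failure arose, so a unifier exists.

YES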